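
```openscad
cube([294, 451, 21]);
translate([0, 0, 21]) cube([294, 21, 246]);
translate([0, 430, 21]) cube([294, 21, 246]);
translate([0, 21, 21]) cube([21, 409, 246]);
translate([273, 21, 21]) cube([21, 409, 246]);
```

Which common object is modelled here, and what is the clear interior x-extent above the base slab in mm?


An open box. The internal width is 252 mm.

A 294×451 base slab with four walls standing on it — an open box. The base is 294 mm wide and the walls are 21 mm thick, so the internal width is 294 − 2 × 21 = 252 mm.


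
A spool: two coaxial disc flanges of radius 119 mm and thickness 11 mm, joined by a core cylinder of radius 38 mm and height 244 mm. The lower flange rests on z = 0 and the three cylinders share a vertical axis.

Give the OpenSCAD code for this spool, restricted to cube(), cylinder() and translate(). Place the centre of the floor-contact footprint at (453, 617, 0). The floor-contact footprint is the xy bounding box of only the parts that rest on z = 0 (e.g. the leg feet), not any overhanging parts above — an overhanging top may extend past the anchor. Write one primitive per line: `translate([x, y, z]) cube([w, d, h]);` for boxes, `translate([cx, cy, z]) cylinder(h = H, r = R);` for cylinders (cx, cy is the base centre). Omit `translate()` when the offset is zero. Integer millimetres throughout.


translate([453, 617, 0]) cylinder(h = 11, r = 119);
translate([453, 617, 11]) cylinder(h = 244, r = 38);
translate([453, 617, 255]) cylinder(h = 11, r = 119);


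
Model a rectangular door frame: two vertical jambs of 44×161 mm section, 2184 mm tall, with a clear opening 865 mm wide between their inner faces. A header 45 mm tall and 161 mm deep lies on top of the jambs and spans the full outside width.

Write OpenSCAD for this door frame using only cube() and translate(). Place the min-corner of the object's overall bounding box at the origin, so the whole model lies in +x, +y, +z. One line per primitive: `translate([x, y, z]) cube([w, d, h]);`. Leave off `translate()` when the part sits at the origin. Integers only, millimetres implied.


cube([44, 161, 2184]);
translate([909, 0, 0]) cube([44, 161, 2184]);
translate([0, 0, 2184]) cube([953, 161, 45]);


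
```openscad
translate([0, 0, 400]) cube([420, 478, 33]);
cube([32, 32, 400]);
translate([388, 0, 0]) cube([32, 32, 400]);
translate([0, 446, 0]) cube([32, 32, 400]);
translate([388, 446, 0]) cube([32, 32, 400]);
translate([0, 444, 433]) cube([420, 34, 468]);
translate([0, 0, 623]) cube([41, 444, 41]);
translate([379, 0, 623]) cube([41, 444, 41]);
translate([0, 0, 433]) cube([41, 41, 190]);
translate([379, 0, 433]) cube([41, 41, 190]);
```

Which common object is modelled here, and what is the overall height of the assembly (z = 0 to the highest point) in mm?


A chair. The overall height is 901 mm.

A slab on four corner posts with a tall panel at the back — a chair. The seat slab sits at z = 400 with thickness 33, and the 468 mm backrest starts at the seat top, so the overall height is 400 + 33 + 468 = 901 mm.


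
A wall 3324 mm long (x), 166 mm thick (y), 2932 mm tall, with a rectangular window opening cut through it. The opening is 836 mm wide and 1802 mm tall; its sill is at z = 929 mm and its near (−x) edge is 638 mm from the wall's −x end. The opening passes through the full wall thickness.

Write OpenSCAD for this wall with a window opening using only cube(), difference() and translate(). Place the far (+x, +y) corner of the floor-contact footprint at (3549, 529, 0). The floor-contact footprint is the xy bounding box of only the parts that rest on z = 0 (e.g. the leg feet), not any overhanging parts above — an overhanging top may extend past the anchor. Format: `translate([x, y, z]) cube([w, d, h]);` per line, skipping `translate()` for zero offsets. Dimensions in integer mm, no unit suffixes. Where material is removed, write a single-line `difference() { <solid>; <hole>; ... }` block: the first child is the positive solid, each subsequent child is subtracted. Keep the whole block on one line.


difference() { translate([225, 363, 0]) cube([3324, 166, 2932]); translate([863, 363, 929]) cube([836, 166, 1802]); }


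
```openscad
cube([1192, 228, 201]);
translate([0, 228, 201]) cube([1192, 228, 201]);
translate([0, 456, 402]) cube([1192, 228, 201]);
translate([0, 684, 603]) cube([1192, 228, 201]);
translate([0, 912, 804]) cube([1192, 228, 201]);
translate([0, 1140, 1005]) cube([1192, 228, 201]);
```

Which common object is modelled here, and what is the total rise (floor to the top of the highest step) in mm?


A staircase. The total rise is 1206 mm.

6 identical blocks, each offset up and back from the previous — a staircase. Each step is 201 mm tall and there are 6 of them, so the total rise is 6 × 201 = 1206 mm.


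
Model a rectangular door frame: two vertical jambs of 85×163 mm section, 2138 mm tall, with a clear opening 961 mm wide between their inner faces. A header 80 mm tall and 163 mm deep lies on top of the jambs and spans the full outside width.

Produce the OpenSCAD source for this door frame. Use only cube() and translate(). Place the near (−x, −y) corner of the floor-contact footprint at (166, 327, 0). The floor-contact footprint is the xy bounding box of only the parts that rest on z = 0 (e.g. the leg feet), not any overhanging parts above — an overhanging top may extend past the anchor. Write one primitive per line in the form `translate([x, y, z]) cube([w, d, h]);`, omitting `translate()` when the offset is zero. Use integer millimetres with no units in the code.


translate([166, 327, 0]) cube([85, 163, 2138]);
translate([1212, 327, 0]) cube([85, 163, 2138]);
translate([166, 327, 2138]) cube([1131, 163, 80]);


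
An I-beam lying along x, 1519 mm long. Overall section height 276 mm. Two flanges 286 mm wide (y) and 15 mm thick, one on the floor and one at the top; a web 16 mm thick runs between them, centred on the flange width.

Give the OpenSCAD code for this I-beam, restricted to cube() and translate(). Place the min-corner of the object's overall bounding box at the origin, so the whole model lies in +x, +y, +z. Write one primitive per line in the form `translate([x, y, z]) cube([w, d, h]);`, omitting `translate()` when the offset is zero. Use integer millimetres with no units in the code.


cube([1519, 286, 15]);
translate([0, 135, 15]) cube([1519, 16, 246]);
translate([0, 0, 261]) cube([1519, 286, 15]);


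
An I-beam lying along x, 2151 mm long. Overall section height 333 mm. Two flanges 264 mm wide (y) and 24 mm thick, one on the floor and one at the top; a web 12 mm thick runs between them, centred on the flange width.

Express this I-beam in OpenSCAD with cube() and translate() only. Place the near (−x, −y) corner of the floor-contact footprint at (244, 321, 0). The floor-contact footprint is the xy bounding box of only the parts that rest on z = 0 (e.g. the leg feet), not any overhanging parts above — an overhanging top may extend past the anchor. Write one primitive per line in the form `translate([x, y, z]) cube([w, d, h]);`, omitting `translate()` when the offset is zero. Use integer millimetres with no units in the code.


translate([244, 321, 0]) cube([2151, 264, 24]);
translate([244, 447, 24]) cube([2151, 12, 285]);
translate([244, 321, 309]) cube([2151, 264, 24]);


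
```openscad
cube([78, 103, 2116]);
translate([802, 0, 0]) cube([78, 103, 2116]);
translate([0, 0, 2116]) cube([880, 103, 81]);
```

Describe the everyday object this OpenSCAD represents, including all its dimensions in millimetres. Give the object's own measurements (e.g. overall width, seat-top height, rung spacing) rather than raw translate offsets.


A door frame. The clear opening is 724 mm wide and 2116 mm high. Two 78 mm wide jambs, 103 mm deep, stand either side of the opening from the floor to the top of the opening. A 81 mm thick head sits across the top of both jambs, spanning the full outside width of the frame.


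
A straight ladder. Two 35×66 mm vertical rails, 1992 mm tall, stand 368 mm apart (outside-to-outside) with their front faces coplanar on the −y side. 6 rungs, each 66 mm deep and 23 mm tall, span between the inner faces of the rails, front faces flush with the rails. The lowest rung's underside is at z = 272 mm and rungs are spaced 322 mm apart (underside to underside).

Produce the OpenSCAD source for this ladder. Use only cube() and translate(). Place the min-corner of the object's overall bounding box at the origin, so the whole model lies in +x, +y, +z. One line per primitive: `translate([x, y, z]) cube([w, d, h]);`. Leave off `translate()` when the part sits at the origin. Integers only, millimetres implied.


// rung span = 368 - 2*35 = 298
// rung[k] z = 272 + k*322
cube([35, 66, 1992]);
translate([333, 0, 0]) cube([35, 66, 1992]);
translate([35, 0, 272]) cube([298, 66, 23]);
translate([35, 0, 594]) cube([298, 66, 23]);
translate([35, 0, 916]) cube([298, 66, 23]);
translate([35, 0, 1238]) cube([298, 66, 23]);
translate([35, 0, 1560]) cube([298, 66, 23]);
translate([35, 0, 1882]) cube([298, 66, 23]);


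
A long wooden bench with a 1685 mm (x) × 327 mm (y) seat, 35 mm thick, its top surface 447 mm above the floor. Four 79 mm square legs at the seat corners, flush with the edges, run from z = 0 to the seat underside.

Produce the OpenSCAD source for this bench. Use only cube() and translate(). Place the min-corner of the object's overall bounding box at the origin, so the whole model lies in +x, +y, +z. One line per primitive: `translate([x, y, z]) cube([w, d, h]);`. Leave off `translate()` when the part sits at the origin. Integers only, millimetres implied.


translate([0, 0, 412]) cube([1685, 327, 35]);
cube([79, 79, 412]);
translate([0, 248, 0]) cube([79, 79, 412]);
translate([1606, 0, 0]) cube([79, 79, 412]);
translate([1606, 248, 0]) cube([79, 79, 412]);


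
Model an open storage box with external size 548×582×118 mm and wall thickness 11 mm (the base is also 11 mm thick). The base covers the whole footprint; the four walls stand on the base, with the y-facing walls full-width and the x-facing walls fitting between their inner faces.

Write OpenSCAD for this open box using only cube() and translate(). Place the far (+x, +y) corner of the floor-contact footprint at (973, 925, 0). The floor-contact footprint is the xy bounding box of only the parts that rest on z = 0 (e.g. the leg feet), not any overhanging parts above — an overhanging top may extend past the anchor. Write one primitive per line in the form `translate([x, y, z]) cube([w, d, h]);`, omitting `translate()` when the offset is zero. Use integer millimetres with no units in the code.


translate([425, 343, 0]) cube([548, 582, 11]);
translate([425, 343, 11]) cube([548, 11, 107]);
translate([425, 914, 11]) cube([548, 11, 107]);
translate([425, 354, 11]) cube([11, 560, 107]);
translate([962, 354, 11]) cube([11, 560, 107]);


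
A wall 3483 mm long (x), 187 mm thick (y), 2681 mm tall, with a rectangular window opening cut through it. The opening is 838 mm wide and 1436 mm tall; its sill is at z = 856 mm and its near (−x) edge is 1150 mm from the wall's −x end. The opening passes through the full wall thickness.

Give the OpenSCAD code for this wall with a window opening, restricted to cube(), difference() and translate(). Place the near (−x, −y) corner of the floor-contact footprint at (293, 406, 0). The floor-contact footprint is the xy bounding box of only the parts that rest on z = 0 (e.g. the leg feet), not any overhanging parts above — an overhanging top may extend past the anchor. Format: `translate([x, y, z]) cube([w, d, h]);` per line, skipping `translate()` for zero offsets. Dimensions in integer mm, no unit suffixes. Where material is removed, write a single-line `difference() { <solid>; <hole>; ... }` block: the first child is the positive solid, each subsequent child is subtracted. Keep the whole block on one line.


difference() { translate([293, 406, 0]) cube([3483, 187, 2681]); translate([1443, 406, 856]) cube([838, 187, 1436]); }


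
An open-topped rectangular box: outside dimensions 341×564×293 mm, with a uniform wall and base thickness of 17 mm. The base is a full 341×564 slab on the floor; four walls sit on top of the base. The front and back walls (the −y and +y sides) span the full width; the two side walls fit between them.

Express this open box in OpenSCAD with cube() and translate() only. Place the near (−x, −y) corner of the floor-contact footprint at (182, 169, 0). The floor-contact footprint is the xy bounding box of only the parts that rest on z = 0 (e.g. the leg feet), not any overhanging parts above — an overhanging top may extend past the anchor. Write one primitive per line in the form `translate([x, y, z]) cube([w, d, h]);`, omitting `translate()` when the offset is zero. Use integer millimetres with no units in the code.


translate([182, 169, 0]) cube([341, 564, 17]);
translate([182, 169, 17]) cube([341, 17, 276]);
translate([182, 716, 17]) cube([341, 17, 276]);
translate([182, 186, 17]) cube([17, 530, 276]);
translate([506, 186, 17]) cube([17, 530, 276]);


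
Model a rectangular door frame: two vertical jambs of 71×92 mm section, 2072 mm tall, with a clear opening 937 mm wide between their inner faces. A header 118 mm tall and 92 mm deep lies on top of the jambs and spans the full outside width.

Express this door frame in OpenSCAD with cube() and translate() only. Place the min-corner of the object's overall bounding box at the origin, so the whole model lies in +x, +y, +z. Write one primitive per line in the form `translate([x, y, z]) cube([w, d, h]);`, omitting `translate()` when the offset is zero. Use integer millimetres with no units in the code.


cube([71, 92, 2072]);
translate([1008, 0, 0]) cube([71, 92, 2072]);
translate([0, 0, 2072]) cube([1079, 92, 118]);


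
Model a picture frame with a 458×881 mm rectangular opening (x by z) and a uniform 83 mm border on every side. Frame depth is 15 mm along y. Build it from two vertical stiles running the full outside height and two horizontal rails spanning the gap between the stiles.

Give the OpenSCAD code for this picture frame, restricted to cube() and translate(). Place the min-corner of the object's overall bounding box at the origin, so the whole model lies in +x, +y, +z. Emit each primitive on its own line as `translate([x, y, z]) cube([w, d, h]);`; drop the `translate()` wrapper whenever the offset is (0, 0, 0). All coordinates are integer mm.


cube([83, 15, 1047]);
translate([541, 0, 0]) cube([83, 15, 1047]);
translate([83, 0, 0]) cube([458, 15, 83]);
translate([83, 0, 964]) cube([458, 15, 83]);


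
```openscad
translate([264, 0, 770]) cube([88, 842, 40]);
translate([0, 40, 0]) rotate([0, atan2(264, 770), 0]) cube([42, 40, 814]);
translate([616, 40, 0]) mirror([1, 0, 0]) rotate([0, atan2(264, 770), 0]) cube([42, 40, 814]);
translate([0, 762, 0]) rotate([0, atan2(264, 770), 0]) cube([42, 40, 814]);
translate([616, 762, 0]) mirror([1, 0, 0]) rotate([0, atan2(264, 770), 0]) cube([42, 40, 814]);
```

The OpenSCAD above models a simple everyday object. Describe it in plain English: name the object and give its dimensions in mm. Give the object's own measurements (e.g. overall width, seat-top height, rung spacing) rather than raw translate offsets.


A sawhorse. A 88×842×40 mm beam (x, y, z) sits on two A-frame leg pairs. Each pair is two raked legs of 42×40 mm section (40 mm along y) splaying symmetrically in x. Each leg rises 770 mm vertically over 264 mm of horizontal reach and is 814 mm long along its own axis. Every leg's outer bottom edge rests on the floor and its outer top edge meets a bottom edge of the beam — the left legs (tilting toward +x) meet the beam's −x bottom edge, the right legs (their mirror images, tilting toward −x) meet its +x bottom edge — so the leg tops tuck under the beam, the beam's underside is 770 mm above the floor, and the feet are 616 mm apart outside-to-outside with the beam centred between them. The two leg pairs are set in 40 mm from either end of the beam.


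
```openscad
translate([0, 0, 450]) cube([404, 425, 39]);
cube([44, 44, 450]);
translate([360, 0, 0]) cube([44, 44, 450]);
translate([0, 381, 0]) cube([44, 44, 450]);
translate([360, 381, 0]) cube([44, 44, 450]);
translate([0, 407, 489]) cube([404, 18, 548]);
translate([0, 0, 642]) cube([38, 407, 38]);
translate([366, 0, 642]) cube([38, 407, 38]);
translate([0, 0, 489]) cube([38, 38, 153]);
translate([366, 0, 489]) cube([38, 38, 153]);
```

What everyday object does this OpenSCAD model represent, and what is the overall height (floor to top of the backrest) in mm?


A chair. The overall height is 1037 mm.

A slab on four corner posts with a tall panel at the back — a chair. The seat slab sits at z = 450 with thickness 39, and the 548 mm backrest starts at the seat top, so the overall height is 450 + 39 + 548 = 1037 mm.


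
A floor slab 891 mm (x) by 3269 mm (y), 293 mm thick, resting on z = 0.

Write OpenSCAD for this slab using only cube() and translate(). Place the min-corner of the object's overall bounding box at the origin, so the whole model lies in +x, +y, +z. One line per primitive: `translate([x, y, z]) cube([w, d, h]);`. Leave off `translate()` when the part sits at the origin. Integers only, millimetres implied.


cube([891, 3269, 293]);


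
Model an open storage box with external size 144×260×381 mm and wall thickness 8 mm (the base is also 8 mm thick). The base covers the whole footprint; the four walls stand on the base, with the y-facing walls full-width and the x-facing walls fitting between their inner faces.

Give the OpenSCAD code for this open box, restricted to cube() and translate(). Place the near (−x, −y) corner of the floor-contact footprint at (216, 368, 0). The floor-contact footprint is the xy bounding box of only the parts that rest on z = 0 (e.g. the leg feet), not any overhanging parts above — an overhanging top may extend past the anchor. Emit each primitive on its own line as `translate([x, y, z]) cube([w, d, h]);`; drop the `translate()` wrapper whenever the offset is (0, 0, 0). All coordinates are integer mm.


translate([216, 368, 0]) cube([144, 260, 8]);
translate([216, 368, 8]) cube([144, 8, 373]);
translate([216, 620, 8]) cube([144, 8, 373]);
translate([216, 376, 8]) cube([8, 244, 373]);
translate([352, 376, 8]) cube([8, 244, 373]);


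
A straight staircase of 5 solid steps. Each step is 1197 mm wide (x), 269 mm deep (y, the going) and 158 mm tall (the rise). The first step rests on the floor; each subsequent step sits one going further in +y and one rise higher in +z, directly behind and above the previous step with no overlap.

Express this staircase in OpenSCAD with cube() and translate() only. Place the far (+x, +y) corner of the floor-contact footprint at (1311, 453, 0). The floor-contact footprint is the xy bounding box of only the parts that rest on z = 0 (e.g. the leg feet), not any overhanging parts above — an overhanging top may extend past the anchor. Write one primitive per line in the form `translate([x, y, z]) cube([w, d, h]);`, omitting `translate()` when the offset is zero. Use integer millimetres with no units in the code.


translate([114, 184, 0]) cube([1197, 269, 158]);
translate([114, 453, 158]) cube([1197, 269, 158]);
translate([114, 722, 316]) cube([1197, 269, 158]);
translate([114, 991, 474]) cube([1197, 269, 158]);
translate([114, 1260, 632]) cube([1197, 269, 158]);


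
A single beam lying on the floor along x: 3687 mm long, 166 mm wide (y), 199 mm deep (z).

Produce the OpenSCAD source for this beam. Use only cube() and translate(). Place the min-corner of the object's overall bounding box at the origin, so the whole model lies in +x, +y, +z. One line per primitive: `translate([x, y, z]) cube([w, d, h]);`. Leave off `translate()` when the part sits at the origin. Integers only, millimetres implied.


cube([3687, 166, 199]);


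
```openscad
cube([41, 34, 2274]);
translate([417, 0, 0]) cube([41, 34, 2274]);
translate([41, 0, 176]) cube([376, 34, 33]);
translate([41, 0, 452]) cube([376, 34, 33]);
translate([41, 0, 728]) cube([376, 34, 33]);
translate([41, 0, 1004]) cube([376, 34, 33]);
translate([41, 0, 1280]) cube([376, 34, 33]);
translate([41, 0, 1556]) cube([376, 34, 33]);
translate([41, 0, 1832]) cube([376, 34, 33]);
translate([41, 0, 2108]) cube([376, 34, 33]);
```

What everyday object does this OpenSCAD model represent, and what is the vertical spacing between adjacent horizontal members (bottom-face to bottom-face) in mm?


A ladder. The rung spacing is 276 mm.

Two tall 41×34 posts with 8 short bars between them — a ladder. Adjacent rungs sit at z = 176 and z = 452, so the spacing is 452 − 176 = 276 mm.


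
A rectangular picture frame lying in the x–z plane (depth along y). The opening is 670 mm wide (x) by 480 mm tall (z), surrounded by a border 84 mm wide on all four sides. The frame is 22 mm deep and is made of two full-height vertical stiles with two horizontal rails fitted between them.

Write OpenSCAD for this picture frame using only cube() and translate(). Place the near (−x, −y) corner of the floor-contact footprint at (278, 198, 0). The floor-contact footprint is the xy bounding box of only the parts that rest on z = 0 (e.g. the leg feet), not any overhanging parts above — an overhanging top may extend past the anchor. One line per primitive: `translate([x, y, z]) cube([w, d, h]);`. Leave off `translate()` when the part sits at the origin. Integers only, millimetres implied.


translate([278, 198, 0]) cube([84, 22, 648]);
translate([1032, 198, 0]) cube([84, 22, 648]);
translate([362, 198, 0]) cube([670, 22, 84]);
translate([362, 198, 564]) cube([670, 22, 84]);


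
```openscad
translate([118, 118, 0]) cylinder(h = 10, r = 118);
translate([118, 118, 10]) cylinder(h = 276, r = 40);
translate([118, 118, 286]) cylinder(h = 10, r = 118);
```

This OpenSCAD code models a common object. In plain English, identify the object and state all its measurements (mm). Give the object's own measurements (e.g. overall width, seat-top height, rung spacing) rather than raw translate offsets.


A spool: two coaxial disc flanges of radius 118 mm and thickness 10 mm, joined by a core cylinder of radius 40 mm and height 276 mm. The lower flange rests on z = 0 and the three cylinders share a vertical axis.


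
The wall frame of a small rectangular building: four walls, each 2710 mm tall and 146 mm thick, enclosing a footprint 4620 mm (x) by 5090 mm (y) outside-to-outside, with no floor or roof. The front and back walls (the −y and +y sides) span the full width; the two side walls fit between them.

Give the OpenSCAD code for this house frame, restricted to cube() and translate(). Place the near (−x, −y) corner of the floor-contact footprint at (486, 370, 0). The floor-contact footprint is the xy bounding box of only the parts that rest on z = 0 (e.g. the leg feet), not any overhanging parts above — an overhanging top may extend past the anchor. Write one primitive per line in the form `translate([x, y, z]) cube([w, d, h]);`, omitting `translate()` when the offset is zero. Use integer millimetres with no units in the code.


translate([486, 370, 0]) cube([4620, 146, 2710]);
translate([486, 5314, 0]) cube([4620, 146, 2710]);
translate([486, 516, 0]) cube([146, 4798, 2710]);
translate([4960, 516, 0]) cube([146, 4798, 2710]);


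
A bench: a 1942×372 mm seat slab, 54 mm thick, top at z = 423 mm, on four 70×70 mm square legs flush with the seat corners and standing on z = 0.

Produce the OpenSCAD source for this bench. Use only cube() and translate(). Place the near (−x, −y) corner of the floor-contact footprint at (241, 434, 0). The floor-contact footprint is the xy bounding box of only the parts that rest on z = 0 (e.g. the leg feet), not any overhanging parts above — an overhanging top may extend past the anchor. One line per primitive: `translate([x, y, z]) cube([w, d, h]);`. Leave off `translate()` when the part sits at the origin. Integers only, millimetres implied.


translate([241, 434, 369]) cube([1942, 372, 54]);
translate([241, 434, 0]) cube([70, 70, 369]);
translate([241, 736, 0]) cube([70, 70, 369]);
translate([2113, 434, 0]) cube([70, 70, 369]);
translate([2113, 736, 0]) cube([70, 70, 369]);


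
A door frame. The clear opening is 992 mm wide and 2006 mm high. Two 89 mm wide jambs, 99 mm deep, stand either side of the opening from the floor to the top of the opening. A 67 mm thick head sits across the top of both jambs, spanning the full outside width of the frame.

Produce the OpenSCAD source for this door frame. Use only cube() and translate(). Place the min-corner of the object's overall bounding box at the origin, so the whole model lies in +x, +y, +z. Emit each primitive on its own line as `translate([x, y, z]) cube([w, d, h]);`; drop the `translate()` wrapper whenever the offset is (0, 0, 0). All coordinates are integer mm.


cube([89, 99, 2006]);
translate([1081, 0, 0]) cube([89, 99, 2006]);
translate([0, 0, 2006]) cube([1170, 99, 67]);


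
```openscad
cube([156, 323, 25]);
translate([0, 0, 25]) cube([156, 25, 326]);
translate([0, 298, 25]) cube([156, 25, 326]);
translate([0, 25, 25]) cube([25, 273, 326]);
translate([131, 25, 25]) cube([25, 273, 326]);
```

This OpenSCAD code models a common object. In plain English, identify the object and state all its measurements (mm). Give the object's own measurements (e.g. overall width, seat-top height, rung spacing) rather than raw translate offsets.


An open-topped rectangular box: outside dimensions 156×323×351 mm, with a uniform wall and base thickness of 25 mm. The base is a full 156×323 slab on the floor; four walls sit on top of the base. The front and back walls (the −y and +y sides) span the full width; the two side walls fit between them.


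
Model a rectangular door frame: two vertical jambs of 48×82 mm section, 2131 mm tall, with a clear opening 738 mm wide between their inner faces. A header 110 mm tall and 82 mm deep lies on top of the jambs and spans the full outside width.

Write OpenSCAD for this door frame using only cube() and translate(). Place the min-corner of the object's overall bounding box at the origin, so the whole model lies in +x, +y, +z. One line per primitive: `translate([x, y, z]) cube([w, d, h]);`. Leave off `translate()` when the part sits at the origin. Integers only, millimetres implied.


cube([48, 82, 2131]);
translate([786, 0, 0]) cube([48, 82, 2131]);
translate([0, 0, 2131]) cube([834, 82, 110]);


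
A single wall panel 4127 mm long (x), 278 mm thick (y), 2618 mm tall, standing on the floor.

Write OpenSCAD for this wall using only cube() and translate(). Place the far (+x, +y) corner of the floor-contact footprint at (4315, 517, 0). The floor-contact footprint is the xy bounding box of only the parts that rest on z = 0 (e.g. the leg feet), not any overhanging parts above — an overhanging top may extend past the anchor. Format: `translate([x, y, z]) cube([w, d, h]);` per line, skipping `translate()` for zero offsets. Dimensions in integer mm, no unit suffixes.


translate([188, 239, 0]) cube([4127, 278, 2618]);


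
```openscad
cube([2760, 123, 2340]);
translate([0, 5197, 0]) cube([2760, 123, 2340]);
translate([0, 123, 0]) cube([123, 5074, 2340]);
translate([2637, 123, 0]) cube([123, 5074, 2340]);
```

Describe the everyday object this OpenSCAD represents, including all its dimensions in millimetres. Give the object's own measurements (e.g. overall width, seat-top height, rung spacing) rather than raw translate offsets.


The wall frame of a small rectangular building: four walls, each 2340 mm tall and 123 mm thick, enclosing a footprint 2760 mm (x) by 5320 mm (y) outside-to-outside, with no floor or roof. The front and back walls (the −y and +y sides) span the full width; the two side walls fit between them.


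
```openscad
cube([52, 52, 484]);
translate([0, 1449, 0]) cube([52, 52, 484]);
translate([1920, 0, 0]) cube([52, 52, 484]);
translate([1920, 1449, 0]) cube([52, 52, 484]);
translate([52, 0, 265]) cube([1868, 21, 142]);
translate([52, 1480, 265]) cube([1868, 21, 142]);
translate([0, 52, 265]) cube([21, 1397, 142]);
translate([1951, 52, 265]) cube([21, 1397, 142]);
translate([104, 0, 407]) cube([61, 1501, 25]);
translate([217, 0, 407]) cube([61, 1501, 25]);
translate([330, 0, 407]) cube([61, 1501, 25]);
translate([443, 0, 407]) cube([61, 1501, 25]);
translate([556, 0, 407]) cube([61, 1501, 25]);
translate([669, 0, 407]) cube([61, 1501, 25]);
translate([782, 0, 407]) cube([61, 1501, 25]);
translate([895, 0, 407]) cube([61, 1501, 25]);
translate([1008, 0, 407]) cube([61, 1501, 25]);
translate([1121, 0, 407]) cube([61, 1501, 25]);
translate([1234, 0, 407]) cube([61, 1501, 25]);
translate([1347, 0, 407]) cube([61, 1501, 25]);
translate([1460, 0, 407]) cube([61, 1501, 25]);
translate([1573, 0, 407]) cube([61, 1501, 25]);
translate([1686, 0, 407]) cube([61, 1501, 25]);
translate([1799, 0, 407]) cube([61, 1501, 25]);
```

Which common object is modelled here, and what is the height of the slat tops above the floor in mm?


A bed frame. The slat-top height is 432 mm.

Four posts, four rails, and a row of slats — a bed frame. Slats sit on the rails at z = 265 + 142 = 407; with slat thickness 25, the top is 432 mm.


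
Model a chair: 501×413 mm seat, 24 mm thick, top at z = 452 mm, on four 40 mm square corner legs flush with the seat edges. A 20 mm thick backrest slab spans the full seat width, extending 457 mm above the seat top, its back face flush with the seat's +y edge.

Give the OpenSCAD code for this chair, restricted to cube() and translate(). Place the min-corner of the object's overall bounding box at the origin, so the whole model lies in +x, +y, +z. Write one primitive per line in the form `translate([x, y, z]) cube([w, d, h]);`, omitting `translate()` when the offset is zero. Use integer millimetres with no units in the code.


translate([0, 0, 428]) cube([501, 413, 24]);
cube([40, 40, 428]);
translate([461, 0, 0]) cube([40, 40, 428]);
translate([0, 373, 0]) cube([40, 40, 428]);
translate([461, 373, 0]) cube([40, 40, 428]);
translate([0, 393, 452]) cube([501, 20, 457]);


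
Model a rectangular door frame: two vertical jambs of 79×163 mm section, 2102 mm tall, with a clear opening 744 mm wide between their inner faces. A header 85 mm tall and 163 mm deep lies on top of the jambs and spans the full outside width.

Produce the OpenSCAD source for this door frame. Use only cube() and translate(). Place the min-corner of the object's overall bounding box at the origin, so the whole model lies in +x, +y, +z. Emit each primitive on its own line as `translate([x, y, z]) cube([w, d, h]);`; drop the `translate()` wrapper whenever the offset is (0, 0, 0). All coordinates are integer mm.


cube([79, 163, 2102]);
translate([823, 0, 0]) cube([79, 163, 2102]);
translate([0, 0, 2102]) cube([902, 163, 85]);


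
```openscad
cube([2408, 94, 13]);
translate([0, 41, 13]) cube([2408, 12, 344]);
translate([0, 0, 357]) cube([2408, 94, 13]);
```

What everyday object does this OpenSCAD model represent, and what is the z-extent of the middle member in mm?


An I-beam. The web height is 344 mm.

Two wide flanges with a thin centred web — an I-beam. Overall 370 mm minus two 13 mm flanges gives a web of 370 − 2·13 = 344 mm.


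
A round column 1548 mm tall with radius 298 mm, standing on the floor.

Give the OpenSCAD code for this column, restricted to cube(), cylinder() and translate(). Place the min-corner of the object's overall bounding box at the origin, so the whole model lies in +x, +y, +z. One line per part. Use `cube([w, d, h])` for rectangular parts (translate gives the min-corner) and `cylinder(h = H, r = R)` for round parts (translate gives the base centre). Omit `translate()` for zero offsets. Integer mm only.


translate([298, 298, 0]) cylinder(h = 1548, r = 298);


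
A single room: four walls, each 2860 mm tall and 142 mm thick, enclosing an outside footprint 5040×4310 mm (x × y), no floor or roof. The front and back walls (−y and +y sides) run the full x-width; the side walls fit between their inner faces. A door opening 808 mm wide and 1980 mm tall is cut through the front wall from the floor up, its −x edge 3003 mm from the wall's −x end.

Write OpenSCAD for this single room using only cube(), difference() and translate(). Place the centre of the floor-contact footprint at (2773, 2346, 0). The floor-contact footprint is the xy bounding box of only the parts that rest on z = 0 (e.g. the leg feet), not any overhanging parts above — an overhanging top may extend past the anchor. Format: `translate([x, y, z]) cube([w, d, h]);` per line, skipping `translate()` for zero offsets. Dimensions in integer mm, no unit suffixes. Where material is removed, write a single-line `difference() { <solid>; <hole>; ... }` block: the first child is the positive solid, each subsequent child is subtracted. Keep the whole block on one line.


difference() { translate([253, 191, 0]) cube([5040, 142, 2860]); translate([3256, 191, 0]) cube([808, 142, 1980]); }
translate([253, 4359, 0]) cube([5040, 142, 2860]);
translate([253, 333, 0]) cube([142, 4026, 2860]);
translate([5151, 333, 0]) cube([142, 4026, 2860]);


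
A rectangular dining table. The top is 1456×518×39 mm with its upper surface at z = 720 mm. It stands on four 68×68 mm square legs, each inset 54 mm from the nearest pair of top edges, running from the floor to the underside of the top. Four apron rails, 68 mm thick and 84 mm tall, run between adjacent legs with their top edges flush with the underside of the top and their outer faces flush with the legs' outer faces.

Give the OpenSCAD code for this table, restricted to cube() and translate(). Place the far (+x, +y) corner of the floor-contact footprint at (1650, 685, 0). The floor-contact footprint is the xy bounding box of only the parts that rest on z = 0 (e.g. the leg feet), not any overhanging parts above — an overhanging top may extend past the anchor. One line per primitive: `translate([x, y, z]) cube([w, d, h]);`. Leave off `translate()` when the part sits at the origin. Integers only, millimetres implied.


translate([248, 221, 681]) cube([1456, 518, 39]);
translate([302, 275, 0]) cube([68, 68, 681]);
translate([1582, 275, 0]) cube([68, 68, 681]);
translate([302, 617, 0]) cube([68, 68, 681]);
translate([1582, 617, 0]) cube([68, 68, 681]);
translate([370, 275, 597]) cube([1212, 68, 84]);
translate([370, 617, 597]) cube([1212, 68, 84]);
translate([302, 343, 597]) cube([68, 274, 84]);
translate([1582, 343, 597]) cube([68, 274, 84]);


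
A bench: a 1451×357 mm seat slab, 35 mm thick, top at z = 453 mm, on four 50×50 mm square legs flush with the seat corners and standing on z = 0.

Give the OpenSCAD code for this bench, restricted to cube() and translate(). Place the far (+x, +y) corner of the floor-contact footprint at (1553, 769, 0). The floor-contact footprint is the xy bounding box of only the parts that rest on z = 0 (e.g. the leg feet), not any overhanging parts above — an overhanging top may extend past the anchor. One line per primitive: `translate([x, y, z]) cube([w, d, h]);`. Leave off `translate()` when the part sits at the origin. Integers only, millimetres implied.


translate([102, 412, 418]) cube([1451, 357, 35]);
translate([102, 412, 0]) cube([50, 50, 418]);
translate([102, 719, 0]) cube([50, 50, 418]);
translate([1503, 412, 0]) cube([50, 50, 418]);
translate([1503, 719, 0]) cube([50, 50, 418]);


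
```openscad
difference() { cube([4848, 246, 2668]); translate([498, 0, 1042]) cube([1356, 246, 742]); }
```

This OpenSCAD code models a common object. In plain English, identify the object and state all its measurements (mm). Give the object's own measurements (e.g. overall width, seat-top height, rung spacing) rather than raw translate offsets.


A wall 4848 mm long (x), 246 mm thick (y), 2668 mm tall, with a rectangular window opening cut through it. The opening is 1356 mm wide and 742 mm tall; its sill is at z = 1042 mm and its near (−x) edge is 498 mm from the wall's −x end. The opening passes through the full wall thickness.


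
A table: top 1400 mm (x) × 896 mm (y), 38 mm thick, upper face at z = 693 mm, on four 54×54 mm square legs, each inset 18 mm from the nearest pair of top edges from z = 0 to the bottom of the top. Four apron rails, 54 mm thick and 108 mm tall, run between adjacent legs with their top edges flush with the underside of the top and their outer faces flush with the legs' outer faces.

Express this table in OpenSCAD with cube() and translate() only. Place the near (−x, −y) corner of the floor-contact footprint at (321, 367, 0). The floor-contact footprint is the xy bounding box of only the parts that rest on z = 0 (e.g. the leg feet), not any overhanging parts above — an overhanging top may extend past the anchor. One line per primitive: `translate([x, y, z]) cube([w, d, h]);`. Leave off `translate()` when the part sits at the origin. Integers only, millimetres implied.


translate([303, 349, 655]) cube([1400, 896, 38]);
translate([321, 367, 0]) cube([54, 54, 655]);
translate([1631, 367, 0]) cube([54, 54, 655]);
translate([321, 1173, 0]) cube([54, 54, 655]);
translate([1631, 1173, 0]) cube([54, 54, 655]);
translate([375, 367, 547]) cube([1256, 54, 108]);
translate([375, 1173, 547]) cube([1256, 54, 108]);
translate([321, 421, 547]) cube([54, 752, 108]);
translate([1631, 421, 547]) cube([54, 752, 108]);


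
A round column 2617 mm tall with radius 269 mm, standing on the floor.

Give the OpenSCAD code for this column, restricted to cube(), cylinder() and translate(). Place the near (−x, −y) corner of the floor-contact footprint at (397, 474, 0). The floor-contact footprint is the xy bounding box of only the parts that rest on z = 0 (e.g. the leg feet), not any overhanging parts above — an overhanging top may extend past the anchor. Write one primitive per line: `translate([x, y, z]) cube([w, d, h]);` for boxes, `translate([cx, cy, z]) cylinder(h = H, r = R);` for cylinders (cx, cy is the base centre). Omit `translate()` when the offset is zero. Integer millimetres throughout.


translate([666, 743, 0]) cylinder(h = 2617, r = 269);


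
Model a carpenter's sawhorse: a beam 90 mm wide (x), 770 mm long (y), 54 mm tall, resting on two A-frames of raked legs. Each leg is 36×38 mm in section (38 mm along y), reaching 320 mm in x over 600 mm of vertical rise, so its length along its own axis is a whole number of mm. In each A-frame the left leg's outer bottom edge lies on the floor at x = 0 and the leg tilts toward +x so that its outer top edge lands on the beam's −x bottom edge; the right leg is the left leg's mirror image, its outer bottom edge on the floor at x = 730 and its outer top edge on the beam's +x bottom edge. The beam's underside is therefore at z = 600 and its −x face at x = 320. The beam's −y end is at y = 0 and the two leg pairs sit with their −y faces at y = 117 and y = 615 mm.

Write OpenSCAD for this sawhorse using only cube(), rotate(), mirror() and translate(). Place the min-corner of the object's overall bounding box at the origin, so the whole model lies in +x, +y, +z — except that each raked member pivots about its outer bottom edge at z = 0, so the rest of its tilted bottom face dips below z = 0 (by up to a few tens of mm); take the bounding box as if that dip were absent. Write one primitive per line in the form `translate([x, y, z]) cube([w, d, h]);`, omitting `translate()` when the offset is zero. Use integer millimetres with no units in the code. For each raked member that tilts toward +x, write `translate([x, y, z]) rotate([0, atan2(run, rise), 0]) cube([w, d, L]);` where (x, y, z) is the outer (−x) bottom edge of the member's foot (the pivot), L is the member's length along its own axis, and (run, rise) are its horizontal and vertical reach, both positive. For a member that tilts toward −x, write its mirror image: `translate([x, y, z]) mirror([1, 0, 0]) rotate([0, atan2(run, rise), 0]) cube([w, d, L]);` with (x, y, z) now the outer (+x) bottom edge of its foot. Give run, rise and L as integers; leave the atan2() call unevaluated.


// leg length = √(320² + 600²) = 680
// right-leg outer foot x = 2·320 + 90 = 730
// beam min-corner = (320, 0, 600)
translate([320, 0, 600]) cube([90, 770, 54]);
translate([0, 117, 0]) rotate([0, atan2(320, 600), 0]) cube([36, 38, 680]);
translate([730, 117, 0]) mirror([1, 0, 0]) rotate([0, atan2(320, 600), 0]) cube([36, 38, 680]);
translate([0, 615, 0]) rotate([0, atan2(320, 600), 0]) cube([36, 38, 680]);
translate([730, 615, 0]) mirror([1, 0, 0]) rotate([0, atan2(320, 600), 0]) cube([36, 38, 680]);
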